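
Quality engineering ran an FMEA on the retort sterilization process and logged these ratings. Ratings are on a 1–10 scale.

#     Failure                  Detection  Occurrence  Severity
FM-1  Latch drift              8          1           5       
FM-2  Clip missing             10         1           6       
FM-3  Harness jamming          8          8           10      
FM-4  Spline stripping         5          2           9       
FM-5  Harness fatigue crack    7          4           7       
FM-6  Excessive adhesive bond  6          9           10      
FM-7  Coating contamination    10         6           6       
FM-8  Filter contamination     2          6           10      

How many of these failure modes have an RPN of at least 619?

1

RPN = Severity × Occurrence × Detection:
  FM-1: 5 × 1 × 8 = 40
  FM-2: 6 × 1 × 10 = 60
  FM-3: 10 × 8 × 8 = 640
  FM-4: 9 × 2 × 5 = 90
  FM-5: 7 × 4 × 7 = 196
  FM-6: 10 × 9 × 6 = 540
  FM-7: 6 × 6 × 10 = 360
  FM-8: 10 × 6 × 2 = 120
Modes with RPN ≥ 619: FM-3 (640) → 1.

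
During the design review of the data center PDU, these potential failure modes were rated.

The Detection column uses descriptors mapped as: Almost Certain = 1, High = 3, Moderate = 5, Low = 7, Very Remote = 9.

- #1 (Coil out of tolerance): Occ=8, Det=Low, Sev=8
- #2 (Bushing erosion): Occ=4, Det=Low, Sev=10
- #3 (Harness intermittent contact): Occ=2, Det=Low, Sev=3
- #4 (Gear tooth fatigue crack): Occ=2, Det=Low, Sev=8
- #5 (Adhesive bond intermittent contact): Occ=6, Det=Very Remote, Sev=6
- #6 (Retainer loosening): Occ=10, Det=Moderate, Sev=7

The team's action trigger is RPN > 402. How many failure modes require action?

1

RPN = Severity × Occurrence × Detection:
  #1: 8 × 8 × 7 = 448
  #2: 10 × 4 × 7 = 280
  #3: 3 × 2 × 7 = 42
  #4: 8 × 2 × 7 = 112
  #5: 6 × 6 × 9 = 324
  #6: 7 × 10 × 5 = 350
Modes with RPN > 402: #1 (448) → 1.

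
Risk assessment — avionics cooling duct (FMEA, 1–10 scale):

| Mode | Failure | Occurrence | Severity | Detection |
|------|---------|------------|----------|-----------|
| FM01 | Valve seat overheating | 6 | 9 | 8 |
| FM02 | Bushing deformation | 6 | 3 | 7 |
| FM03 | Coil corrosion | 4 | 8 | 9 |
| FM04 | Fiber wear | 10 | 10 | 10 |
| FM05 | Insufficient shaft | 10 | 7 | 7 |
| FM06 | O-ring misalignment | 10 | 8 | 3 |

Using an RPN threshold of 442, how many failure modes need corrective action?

2

RPN = Severity × Occurrence × Detection:
  FM01: 9 × 6 × 8 = 432
  FM02: 3 × 6 × 7 = 126
  FM03: 8 × 4 × 9 = 288
  FM04: 10 × 10 × 10 = 1000
  FM05: 7 × 10 × 7 = 490
  FM06: 8 × 10 × 3 = 240
Modes with RPN ≥ 442: FM04 (1000), FM05 (490) → 2.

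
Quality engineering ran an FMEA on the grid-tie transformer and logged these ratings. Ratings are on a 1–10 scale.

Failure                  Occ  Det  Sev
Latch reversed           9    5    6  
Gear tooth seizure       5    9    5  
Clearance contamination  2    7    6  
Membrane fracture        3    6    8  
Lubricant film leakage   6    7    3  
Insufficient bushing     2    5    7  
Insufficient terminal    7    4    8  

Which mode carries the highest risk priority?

Latch reversed

RPN = Severity × Occurrence × Detection:
  Latch reversed: 6 × 9 × 5 = 270
  Gear tooth seizure: 5 × 5 × 9 = 225
  Clearance contamination: 6 × 2 × 7 = 84
  Membrane fracture: 8 × 3 × 6 = 144
  Lubricant film leakage: 3 × 6 × 7 = 126
  Insufficient bushing: 7 × 2 × 5 = 70
  Insufficient terminal: 8 × 7 × 4 = 224
Highest RPN is 270 → Latch reversed.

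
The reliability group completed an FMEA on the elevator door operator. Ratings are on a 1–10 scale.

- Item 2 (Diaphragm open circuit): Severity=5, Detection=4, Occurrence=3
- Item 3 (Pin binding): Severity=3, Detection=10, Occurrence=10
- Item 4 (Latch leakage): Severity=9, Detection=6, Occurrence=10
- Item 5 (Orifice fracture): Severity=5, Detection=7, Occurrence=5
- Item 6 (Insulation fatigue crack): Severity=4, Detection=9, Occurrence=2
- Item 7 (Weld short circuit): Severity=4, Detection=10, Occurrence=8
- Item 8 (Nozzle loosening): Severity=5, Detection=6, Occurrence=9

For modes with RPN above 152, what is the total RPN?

1605

RPN = Severity × Occurrence × Detection:
  Item 2: 5 × 3 × 4 = 60
  Item 3: 3 × 10 × 10 = 300
  Item 4: 9 × 10 × 6 = 540
  Item 5: 5 × 5 × 7 = 175
  Item 6: 4 × 2 × 9 = 72
  Item 7: 4 × 8 × 10 = 320
  Item 8: 5 × 9 × 6 = 270
RPN > 152: Item 3 (300), Item 4 (540), Item 5 (175), Item 7 (320), Item 8 (270).
Sum: 300 + 540 + 175 + 320 + 270 = 1605.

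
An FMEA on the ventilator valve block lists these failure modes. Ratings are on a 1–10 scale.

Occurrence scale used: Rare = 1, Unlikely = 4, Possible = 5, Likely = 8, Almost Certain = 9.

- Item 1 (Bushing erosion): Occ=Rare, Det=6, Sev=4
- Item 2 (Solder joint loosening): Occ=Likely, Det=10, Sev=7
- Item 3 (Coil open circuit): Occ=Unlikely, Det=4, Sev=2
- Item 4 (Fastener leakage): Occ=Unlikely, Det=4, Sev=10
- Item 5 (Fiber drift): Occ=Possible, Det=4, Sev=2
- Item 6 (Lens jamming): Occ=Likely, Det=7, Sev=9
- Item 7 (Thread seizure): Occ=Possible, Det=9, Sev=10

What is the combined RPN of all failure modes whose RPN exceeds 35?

RPN = Severity × Occurrence × Detection:
  Item 1: 4 × 1 × 6 = 24
  Item 2: 7 × 8 × 10 = 560
  Item 3: 2 × 4 × 4 = 32
  Item 4: 10 × 4 × 4 = 160
  Item 5: 2 × 5 × 4 = 40
  Item 6: 9 × 8 × 7 = 504
  Item 7: 10 × 5 × 9 = 450
RPN > 35: Item 2 (560), Item 4 (160), Item 5 (40), Item 6 (504), Item 7 (450).
Sum: 560 + 160 + 40 + 504 + 450 = 1714.

1714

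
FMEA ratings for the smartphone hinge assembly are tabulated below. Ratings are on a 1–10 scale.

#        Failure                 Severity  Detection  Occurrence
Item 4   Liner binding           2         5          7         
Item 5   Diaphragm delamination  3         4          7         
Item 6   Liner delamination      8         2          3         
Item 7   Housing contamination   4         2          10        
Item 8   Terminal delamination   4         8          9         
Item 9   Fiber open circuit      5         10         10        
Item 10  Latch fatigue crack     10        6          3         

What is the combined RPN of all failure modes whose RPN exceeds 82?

1052

RPN = Severity × Occurrence × Detection:
  Item 4: 2 × 7 × 5 = 70
  Item 5: 3 × 7 × 4 = 84
  Item 6: 8 × 3 × 2 = 48
  Item 7: 4 × 10 × 2 = 80
  Item 8: 4 × 9 × 8 = 288
  Item 9: 5 × 10 × 10 = 500
  Item 10: 10 × 3 × 6 = 180
RPN > 82: Item 5 (84), Item 8 (288), Item 9 (500), Item 10 (180).
Sum: 84 + 288 + 500 + 180 = 1052.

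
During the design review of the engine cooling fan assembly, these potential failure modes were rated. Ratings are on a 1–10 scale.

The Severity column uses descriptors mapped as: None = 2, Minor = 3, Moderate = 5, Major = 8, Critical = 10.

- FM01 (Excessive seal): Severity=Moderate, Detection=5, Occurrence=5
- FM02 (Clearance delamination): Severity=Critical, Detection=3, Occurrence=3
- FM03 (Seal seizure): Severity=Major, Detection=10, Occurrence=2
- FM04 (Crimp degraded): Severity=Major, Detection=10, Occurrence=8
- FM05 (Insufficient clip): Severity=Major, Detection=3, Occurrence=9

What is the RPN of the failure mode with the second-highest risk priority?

216

RPN = Severity × Occurrence × Detection:
  FM01: 5 × 5 × 5 = 125
  FM02: 10 × 3 × 3 = 90
  FM03: 8 × 2 × 10 = 160
  FM04: 8 × 8 × 10 = 640
  FM05: 8 × 9 × 3 = 216
Sorted descending: 640, 216, 160, 125, 90.
The second-highest RPN is 216 (FM05).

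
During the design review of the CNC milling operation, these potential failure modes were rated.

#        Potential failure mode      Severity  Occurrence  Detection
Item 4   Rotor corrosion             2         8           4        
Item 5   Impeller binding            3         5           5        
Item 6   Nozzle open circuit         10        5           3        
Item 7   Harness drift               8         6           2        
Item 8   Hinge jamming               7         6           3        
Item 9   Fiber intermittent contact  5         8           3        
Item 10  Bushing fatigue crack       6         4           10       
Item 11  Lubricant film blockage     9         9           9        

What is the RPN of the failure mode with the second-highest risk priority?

RPN = Severity × Occurrence × Detection:
  Item 4: 2 × 8 × 4 = 64
  Item 5: 3 × 5 × 5 = 75
  Item 6: 10 × 5 × 3 = 150
  Item 7: 8 × 6 × 2 = 96
  Item 8: 7 × 6 × 3 = 126
  Item 9: 5 × 8 × 3 = 120
  Item 10: 6 × 4 × 10 = 240
  Item 11: 9 × 9 × 9 = 729
Sorted descending: 729, 240, 150, 126, 120, 96, 75, 64.
The second-highest RPN is 240 (Item 10).

240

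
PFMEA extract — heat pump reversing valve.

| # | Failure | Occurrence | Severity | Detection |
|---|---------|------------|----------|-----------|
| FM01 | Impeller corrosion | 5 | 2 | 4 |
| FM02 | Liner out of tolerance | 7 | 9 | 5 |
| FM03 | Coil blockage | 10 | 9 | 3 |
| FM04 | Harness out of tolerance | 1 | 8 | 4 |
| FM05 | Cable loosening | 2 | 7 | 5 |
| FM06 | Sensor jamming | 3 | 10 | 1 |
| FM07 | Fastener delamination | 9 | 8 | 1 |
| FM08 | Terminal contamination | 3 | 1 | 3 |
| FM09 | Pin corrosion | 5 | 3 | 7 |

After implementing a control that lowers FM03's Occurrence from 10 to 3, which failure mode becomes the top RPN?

FM02

RPN = Severity × Occurrence × Detection:
  FM01: 2 × 5 × 4 = 40
  FM02: 9 × 7 × 5 = 315
  FM03: 9 × 10 × 3 = 270
  FM04: 8 × 1 × 4 = 32
  FM05: 7 × 2 × 5 = 70
  FM06: 10 × 3 × 1 = 30
  FM07: 8 × 9 × 1 = 72
  FM08: 1 × 3 × 3 = 9
  FM09: 3 × 5 × 7 = 105
After action: FM03 → 9 × 3 × 3 = 81.
Revised RPNs: FM02=315, FM09=105, FM03=81, FM07=72, FM05=70, FM01=40, FM04=32, FM06=30, FM08=9.
Highest is now FM02 (315).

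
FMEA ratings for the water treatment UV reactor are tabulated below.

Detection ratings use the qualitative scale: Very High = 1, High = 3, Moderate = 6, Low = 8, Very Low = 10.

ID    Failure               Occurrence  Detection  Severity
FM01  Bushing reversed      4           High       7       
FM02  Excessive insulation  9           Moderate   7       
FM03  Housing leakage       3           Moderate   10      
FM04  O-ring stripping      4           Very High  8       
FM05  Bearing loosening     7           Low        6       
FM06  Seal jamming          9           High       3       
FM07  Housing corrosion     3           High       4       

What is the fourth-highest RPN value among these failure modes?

RPN = Severity × Occurrence × Detection:
  FM01: 7 × 4 × 3 = 84
  FM02: 7 × 9 × 6 = 378
  FM03: 10 × 3 × 6 = 180
  FM04: 8 × 4 × 1 = 32
  FM05: 6 × 7 × 8 = 336
  FM06: 3 × 9 × 3 = 81
  FM07: 4 × 3 × 3 = 36
Sorted descending: 378, 336, 180, 84, 81, 36, 32.
The fourth-highest RPN is 84 (FM01).

84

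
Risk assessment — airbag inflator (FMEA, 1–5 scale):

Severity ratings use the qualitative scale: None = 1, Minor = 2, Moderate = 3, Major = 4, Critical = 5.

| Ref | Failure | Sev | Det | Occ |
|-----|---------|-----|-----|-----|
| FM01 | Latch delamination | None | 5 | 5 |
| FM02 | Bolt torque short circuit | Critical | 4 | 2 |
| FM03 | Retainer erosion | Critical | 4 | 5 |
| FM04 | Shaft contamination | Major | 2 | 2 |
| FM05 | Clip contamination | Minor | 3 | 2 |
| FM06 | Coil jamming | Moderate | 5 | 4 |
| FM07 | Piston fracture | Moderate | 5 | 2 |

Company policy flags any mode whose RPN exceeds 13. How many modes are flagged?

RPN = Severity × Occurrence × Detection:
  FM01: 1 × 5 × 5 = 25
  FM02: 5 × 2 × 4 = 40
  FM03: 5 × 5 × 4 = 100
  FM04: 4 × 2 × 2 = 16
  FM05: 2 × 2 × 3 = 12
  FM06: 3 × 4 × 5 = 60
  FM07: 3 × 2 × 5 = 30
Modes with RPN > 13: FM01 (25), FM02 (40), FM03 (100), FM04 (16), FM06 (60), FM07 (30) → 6.

6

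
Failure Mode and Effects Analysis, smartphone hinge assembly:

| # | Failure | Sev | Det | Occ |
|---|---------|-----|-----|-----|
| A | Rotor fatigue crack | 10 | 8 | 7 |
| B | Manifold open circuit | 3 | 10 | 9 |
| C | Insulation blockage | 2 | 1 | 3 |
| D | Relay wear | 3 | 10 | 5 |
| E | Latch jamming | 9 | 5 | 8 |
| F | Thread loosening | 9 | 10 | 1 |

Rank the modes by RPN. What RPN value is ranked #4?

RPN = Severity × Occurrence × Detection:
  A: 10 × 7 × 8 = 560
  B: 3 × 9 × 10 = 270
  C: 2 × 3 × 1 = 6
  D: 3 × 5 × 10 = 150
  E: 9 × 8 × 5 = 360
  F: 9 × 1 × 10 = 90
Sorted descending: 560, 360, 270, 150, 90, 6.
The fourth-highest RPN is 150 (D).

150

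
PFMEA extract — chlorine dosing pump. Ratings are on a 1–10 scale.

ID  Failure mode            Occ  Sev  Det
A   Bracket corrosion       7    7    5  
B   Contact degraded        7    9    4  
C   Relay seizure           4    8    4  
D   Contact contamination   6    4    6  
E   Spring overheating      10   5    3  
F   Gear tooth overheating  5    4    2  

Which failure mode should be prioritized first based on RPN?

RPN = Severity × Occurrence × Detection:
  A: 7 × 7 × 5 = 245
  B: 9 × 7 × 4 = 252
  C: 8 × 4 × 4 = 128
  D: 4 × 6 × 6 = 144
  E: 5 × 10 × 3 = 150
  F: 4 × 5 × 2 = 40
Highest RPN is 252 → B.

B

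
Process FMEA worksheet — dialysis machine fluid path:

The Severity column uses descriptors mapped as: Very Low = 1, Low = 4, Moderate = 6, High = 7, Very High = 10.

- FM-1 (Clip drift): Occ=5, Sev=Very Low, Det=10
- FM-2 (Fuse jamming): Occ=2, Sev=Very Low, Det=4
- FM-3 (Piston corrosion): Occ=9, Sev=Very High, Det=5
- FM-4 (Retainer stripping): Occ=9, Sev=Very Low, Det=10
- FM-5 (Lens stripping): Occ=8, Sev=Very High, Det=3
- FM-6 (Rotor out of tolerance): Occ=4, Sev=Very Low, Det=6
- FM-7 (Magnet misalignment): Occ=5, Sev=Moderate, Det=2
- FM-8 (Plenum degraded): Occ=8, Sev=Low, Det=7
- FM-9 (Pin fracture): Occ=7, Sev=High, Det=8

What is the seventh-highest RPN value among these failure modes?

RPN = Severity × Occurrence × Detection:
  FM-1: 1 × 5 × 10 = 50
  FM-2: 1 × 2 × 4 = 8
  FM-3: 10 × 9 × 5 = 450
  FM-4: 1 × 9 × 10 = 90
  FM-5: 10 × 8 × 3 = 240
  FM-6: 1 × 4 × 6 = 24
  FM-7: 6 × 5 × 2 = 60
  FM-8: 4 × 8 × 7 = 224
  FM-9: 7 × 7 × 8 = 392
Sorted descending: 450, 392, 240, 224, 90, 60, 50, 24, 8.
The seventh-highest RPN is 50 (FM-1).

50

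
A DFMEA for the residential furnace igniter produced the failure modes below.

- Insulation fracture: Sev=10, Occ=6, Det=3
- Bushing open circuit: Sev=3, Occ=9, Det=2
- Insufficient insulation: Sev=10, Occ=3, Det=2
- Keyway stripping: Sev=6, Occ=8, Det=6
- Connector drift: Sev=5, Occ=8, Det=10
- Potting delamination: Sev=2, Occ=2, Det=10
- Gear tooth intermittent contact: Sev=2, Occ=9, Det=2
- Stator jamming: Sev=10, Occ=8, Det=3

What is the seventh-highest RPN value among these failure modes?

RPN = Severity × Occurrence × Detection:
  Insulation fracture: 10 × 6 × 3 = 180
  Bushing open circuit: 3 × 9 × 2 = 54
  Insufficient insulation: 10 × 3 × 2 = 60
  Keyway stripping: 6 × 8 × 6 = 288
  Connector drift: 5 × 8 × 10 = 400
  Potting delamination: 2 × 2 × 10 = 40
  Gear tooth intermittent contact: 2 × 9 × 2 = 36
  Stator jamming: 10 × 8 × 3 = 240
Sorted descending: 400, 288, 240, 180, 60, 54, 40, 36.
The seventh-highest RPN is 40 (Potting delamination).

40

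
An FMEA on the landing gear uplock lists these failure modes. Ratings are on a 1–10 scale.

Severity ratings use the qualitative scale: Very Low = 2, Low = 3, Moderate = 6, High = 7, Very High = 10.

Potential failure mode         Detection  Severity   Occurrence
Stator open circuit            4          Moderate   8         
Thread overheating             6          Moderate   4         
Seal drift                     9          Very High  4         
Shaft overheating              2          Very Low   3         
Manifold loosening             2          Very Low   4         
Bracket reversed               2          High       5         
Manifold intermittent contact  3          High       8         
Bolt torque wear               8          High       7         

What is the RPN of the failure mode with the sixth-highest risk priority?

RPN = Severity × Occurrence × Detection:
  Stator open circuit: 6 × 8 × 4 = 192
  Thread overheating: 6 × 4 × 6 = 144
  Seal drift: 10 × 4 × 9 = 360
  Shaft overheating: 2 × 3 × 2 = 12
  Manifold loosening: 2 × 4 × 2 = 16
  Bracket reversed: 7 × 5 × 2 = 70
  Manifold intermittent contact: 7 × 8 × 3 = 168
  Bolt torque wear: 7 × 7 × 8 = 392
Sorted descending: 392, 360, 192, 168, 144, 70, 16, 12.
The sixth-highest RPN is 70 (Bracket reversed).

70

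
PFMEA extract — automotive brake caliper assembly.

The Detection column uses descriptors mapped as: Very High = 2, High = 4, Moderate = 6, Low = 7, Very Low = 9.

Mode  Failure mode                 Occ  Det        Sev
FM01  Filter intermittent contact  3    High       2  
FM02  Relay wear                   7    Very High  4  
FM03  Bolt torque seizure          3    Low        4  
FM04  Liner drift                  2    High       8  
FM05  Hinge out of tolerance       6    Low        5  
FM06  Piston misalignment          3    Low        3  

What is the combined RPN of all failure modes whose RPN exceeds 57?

421

RPN = Severity × Occurrence × Detection:
  FM01: 2 × 3 × 4 = 24
  FM02: 4 × 7 × 2 = 56
  FM03: 4 × 3 × 7 = 84
  FM04: 8 × 2 × 4 = 64
  FM05: 5 × 6 × 7 = 210
  FM06: 3 × 3 × 7 = 63
RPN > 57: FM03 (84), FM04 (64), FM05 (210), FM06 (63).
Sum: 84 + 64 + 210 + 63 = 421.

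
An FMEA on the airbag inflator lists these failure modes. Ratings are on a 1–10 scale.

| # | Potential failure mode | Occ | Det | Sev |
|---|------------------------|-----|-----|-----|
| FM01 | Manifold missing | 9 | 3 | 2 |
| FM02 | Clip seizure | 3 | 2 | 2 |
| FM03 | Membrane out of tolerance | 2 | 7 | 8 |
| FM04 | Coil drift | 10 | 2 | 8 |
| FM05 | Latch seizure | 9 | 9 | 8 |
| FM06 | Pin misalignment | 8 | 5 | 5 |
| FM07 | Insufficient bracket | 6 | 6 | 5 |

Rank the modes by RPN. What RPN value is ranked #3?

180

RPN = Severity × Occurrence × Detection:
  FM01: 2 × 9 × 3 = 54
  FM02: 2 × 3 × 2 = 12
  FM03: 8 × 2 × 7 = 112
  FM04: 8 × 10 × 2 = 160
  FM05: 8 × 9 × 9 = 648
  FM06: 5 × 8 × 5 = 200
  FM07: 5 × 6 × 6 = 180
Sorted descending: 648, 200, 180, 160, 112, 54, 12.
The third-highest RPN is 180 (FM07).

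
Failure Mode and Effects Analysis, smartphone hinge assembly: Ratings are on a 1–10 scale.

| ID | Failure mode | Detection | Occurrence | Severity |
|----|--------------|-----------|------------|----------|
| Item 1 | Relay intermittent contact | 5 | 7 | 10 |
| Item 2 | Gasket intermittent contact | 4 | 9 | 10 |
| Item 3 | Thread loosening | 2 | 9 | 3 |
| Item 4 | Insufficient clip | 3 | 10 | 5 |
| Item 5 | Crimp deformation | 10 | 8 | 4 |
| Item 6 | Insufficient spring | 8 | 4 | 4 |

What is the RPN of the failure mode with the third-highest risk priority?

320

RPN = Severity × Occurrence × Detection:
  Item 1: 10 × 7 × 5 = 350
  Item 2: 10 × 9 × 4 = 360
  Item 3: 3 × 9 × 2 = 54
  Item 4: 5 × 10 × 3 = 150
  Item 5: 4 × 8 × 10 = 320
  Item 6: 4 × 4 × 8 = 128
Sorted descending: 360, 350, 320, 150, 128, 54.
The third-highest RPN is 320 (Item 5).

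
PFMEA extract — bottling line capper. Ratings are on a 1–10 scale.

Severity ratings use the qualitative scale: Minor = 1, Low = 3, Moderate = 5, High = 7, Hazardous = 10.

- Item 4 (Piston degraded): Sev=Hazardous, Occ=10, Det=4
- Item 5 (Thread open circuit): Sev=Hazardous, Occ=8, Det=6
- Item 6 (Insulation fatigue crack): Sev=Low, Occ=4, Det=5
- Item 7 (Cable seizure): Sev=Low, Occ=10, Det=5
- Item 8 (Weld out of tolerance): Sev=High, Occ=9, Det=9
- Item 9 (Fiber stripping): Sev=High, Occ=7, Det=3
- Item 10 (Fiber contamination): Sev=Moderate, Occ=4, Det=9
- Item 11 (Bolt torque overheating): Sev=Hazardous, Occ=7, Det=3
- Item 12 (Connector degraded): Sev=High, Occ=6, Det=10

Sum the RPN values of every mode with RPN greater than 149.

2407

RPN = Severity × Occurrence × Detection:
  Item 4: 10 × 10 × 4 = 400
  Item 5: 10 × 8 × 6 = 480
  Item 6: 3 × 4 × 5 = 60
  Item 7: 3 × 10 × 5 = 150
  Item 8: 7 × 9 × 9 = 567
  Item 9: 7 × 7 × 3 = 147
  Item 10: 5 × 4 × 9 = 180
  Item 11: 10 × 7 × 3 = 210
  Item 12: 7 × 6 × 10 = 420
RPN > 149: Item 4 (400), Item 5 (480), Item 7 (150), Item 8 (567), Item 10 (180), Item 11 (210), Item 12 (420).
Sum: 400 + 480 + 150 + 567 + 180 + 210 + 420 = 2407.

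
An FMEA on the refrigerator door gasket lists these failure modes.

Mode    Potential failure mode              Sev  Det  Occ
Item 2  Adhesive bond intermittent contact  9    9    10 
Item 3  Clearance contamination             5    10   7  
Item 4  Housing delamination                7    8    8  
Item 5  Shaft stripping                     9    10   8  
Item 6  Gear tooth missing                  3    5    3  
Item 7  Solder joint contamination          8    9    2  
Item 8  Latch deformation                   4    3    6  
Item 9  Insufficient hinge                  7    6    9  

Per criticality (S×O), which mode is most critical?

Item 2

Criticality = Severity × Occurrence:
  Item 2: 9 × 10 = 90
  Item 3: 5 × 7 = 35
  Item 4: 7 × 8 = 56
  Item 5: 9 × 8 = 72
  Item 6: 3 × 3 = 9
  Item 7: 8 × 2 = 16
  Item 8: 4 × 6 = 24
  Item 9: 7 × 9 = 63
Highest criticality is 90 → Item 2.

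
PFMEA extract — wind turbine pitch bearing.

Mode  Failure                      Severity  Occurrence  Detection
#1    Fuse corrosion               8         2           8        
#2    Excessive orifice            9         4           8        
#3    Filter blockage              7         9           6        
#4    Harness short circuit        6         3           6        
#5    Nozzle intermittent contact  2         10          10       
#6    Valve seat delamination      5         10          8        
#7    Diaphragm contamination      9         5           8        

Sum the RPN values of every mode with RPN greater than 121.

1754

RPN = Severity × Occurrence × Detection:
  #1: 8 × 2 × 8 = 128
  #2: 9 × 4 × 8 = 288
  #3: 7 × 9 × 6 = 378
  #4: 6 × 3 × 6 = 108
  #5: 2 × 10 × 10 = 200
  #6: 5 × 10 × 8 = 400
  #7: 9 × 5 × 8 = 360
RPN > 121: #1 (128), #2 (288), #3 (378), #5 (200), #6 (400), #7 (360).
Sum: 128 + 288 + 378 + 200 + 400 + 360 = 1754.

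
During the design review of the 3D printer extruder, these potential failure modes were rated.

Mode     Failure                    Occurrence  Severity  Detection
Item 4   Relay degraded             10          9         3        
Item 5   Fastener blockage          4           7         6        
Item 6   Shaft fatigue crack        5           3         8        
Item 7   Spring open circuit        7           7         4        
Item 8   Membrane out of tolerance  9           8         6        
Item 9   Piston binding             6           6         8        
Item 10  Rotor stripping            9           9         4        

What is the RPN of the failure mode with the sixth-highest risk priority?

168

RPN = Severity × Occurrence × Detection:
  Item 4: 9 × 10 × 3 = 270
  Item 5: 7 × 4 × 6 = 168
  Item 6: 3 × 5 × 8 = 120
  Item 7: 7 × 7 × 4 = 196
  Item 8: 8 × 9 × 6 = 432
  Item 9: 6 × 6 × 8 = 288
  Item 10: 9 × 9 × 4 = 324
Sorted descending: 432, 324, 288, 270, 196, 168, 120.
The sixth-highest RPN is 168 (Item 5).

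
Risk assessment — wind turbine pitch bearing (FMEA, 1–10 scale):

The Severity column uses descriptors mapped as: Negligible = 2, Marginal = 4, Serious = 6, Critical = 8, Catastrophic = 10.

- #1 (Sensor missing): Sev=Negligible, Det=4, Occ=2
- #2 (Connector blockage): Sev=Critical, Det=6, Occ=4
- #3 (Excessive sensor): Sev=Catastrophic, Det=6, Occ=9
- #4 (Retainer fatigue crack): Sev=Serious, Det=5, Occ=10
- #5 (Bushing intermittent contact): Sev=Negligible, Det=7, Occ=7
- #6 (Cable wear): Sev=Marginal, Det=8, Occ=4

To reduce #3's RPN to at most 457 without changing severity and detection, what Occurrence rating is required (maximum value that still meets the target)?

7

#3: S=10, O=9, D=6 → current RPN = 540.
Fixed product = 60. Need 60 × O ≤ 457, so O ≤ 457/60 = 7.62.
Maximum integer Occurrence rating = 7 (gives RPN 420; O=8 would give 480 > 457).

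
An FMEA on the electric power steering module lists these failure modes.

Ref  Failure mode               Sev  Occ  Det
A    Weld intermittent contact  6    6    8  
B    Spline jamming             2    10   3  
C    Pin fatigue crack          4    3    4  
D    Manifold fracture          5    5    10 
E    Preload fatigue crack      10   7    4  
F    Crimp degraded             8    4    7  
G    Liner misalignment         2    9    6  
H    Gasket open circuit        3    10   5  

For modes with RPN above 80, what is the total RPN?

1300

RPN = Severity × Occurrence × Detection:
  A: 6 × 6 × 8 = 288
  B: 2 × 10 × 3 = 60
  C: 4 × 3 × 4 = 48
  D: 5 × 5 × 10 = 250
  E: 10 × 7 × 4 = 280
  F: 8 × 4 × 7 = 224
  G: 2 × 9 × 6 = 108
  H: 3 × 10 × 5 = 150
RPN > 80: A (288), D (250), E (280), F (224), G (108), H (150).
Sum: 288 + 250 + 280 + 224 + 108 + 150 = 1300.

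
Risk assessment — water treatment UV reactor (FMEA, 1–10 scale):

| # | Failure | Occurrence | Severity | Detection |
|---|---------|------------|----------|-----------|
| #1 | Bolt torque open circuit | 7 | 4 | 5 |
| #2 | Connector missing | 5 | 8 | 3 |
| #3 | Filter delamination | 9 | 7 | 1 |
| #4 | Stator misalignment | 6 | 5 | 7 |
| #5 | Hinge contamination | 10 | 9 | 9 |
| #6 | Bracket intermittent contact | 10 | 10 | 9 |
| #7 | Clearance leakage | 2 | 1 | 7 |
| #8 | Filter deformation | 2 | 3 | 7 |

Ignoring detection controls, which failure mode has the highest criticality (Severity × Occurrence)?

#6

Criticality = Severity × Occurrence:
  #1: 4 × 7 = 28
  #2: 8 × 5 = 40
  #3: 7 × 9 = 63
  #4: 5 × 6 = 30
  #5: 9 × 10 = 90
  #6: 10 × 10 = 100
  #7: 1 × 2 = 2
  #8: 3 × 2 = 6
Highest criticality is 100 → #6.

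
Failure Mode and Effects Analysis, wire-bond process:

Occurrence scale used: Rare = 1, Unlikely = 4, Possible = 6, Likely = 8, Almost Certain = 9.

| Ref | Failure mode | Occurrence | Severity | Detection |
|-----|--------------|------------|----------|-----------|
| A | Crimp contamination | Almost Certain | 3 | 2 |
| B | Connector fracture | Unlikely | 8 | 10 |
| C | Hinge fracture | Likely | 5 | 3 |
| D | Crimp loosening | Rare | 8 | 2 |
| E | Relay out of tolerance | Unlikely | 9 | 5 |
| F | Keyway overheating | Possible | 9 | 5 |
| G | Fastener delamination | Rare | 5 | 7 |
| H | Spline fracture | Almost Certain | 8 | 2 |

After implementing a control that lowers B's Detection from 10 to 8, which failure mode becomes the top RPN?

F

RPN = Severity × Occurrence × Detection:
  A: 3 × 9 × 2 = 54
  B: 8 × 4 × 10 = 320
  C: 5 × 8 × 3 = 120
  D: 8 × 1 × 2 = 16
  E: 9 × 4 × 5 = 180
  F: 9 × 6 × 5 = 270
  G: 5 × 1 × 7 = 35
  H: 8 × 9 × 2 = 144
After action: B → 8 × 4 × 8 = 256.
Revised RPNs: F=270, B=256, E=180, H=144, C=120, A=54, G=35, D=16.
Highest is now F (270).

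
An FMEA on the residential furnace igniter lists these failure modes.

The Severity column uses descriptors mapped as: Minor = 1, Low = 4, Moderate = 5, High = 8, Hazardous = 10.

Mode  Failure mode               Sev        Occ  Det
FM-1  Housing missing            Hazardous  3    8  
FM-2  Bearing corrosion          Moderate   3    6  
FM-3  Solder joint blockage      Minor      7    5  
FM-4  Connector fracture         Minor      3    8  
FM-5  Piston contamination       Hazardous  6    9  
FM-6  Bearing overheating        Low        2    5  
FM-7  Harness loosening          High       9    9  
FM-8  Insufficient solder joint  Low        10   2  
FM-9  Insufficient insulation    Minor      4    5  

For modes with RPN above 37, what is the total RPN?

1638

RPN = Severity × Occurrence × Detection:
  FM-1: 10 × 3 × 8 = 240
  FM-2: 5 × 3 × 6 = 90
  FM-3: 1 × 7 × 5 = 35
  FM-4: 1 × 3 × 8 = 24
  FM-5: 10 × 6 × 9 = 540
  FM-6: 4 × 2 × 5 = 40
  FM-7: 8 × 9 × 9 = 648
  FM-8: 4 × 10 × 2 = 80
  FM-9: 1 × 4 × 5 = 20
RPN > 37: FM-1 (240), FM-2 (90), FM-5 (540), FM-6 (40), FM-7 (648), FM-8 (80).
Sum: 240 + 90 + 540 + 40 + 648 + 80 = 1638.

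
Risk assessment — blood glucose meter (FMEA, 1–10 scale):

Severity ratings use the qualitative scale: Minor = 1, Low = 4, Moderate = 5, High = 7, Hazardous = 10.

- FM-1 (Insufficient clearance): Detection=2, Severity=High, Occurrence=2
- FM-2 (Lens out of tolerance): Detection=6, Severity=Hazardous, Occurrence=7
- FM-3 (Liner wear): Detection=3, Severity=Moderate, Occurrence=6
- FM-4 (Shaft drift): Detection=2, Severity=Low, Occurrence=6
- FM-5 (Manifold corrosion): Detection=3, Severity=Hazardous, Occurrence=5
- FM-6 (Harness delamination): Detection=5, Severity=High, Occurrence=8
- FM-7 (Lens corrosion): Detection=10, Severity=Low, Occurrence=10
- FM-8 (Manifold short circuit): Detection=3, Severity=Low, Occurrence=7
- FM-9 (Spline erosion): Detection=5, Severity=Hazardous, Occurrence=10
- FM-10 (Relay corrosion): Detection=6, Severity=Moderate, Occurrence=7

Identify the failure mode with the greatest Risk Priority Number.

RPN = Severity × Occurrence × Detection:
  FM-1: 7 × 2 × 2 = 28
  FM-2: 10 × 7 × 6 = 420
  FM-3: 5 × 6 × 3 = 90
  FM-4: 4 × 6 × 2 = 48
  FM-5: 10 × 5 × 3 = 150
  FM-6: 7 × 8 × 5 = 280
  FM-7: 4 × 10 × 10 = 400
  FM-8: 4 × 7 × 3 = 84
  FM-9: 10 × 10 × 5 = 500
  FM-10: 5 × 7 × 6 = 210
Highest RPN is 500 → FM-9.

FM-9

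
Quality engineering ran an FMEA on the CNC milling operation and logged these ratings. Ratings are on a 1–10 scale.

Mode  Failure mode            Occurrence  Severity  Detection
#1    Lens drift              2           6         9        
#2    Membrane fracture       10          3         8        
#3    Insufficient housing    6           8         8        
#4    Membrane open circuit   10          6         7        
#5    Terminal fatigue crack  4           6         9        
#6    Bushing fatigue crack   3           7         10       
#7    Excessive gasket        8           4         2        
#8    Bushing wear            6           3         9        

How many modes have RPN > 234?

RPN = Severity × Occurrence × Detection:
  #1: 6 × 2 × 9 = 108
  #2: 3 × 10 × 8 = 240
  #3: 8 × 6 × 8 = 384
  #4: 6 × 10 × 7 = 420
  #5: 6 × 4 × 9 = 216
  #6: 7 × 3 × 10 = 210
  #7: 4 × 8 × 2 = 64
  #8: 3 × 6 × 9 = 162
Modes with RPN > 234: #2 (240), #3 (384), #4 (420) → 3.

3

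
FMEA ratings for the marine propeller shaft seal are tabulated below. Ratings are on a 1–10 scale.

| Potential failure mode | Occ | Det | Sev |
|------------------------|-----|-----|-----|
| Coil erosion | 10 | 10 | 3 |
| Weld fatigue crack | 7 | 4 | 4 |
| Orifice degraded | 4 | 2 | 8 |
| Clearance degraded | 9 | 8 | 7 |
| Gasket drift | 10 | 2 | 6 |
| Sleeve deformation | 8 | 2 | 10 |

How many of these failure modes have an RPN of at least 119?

RPN = Severity × Occurrence × Detection:
  Coil erosion: 3 × 10 × 10 = 300
  Weld fatigue crack: 4 × 7 × 4 = 112
  Orifice degraded: 8 × 4 × 2 = 64
  Clearance degraded: 7 × 9 × 8 = 504
  Gasket drift: 6 × 10 × 2 = 120
  Sleeve deformation: 10 × 8 × 2 = 160
Modes with RPN ≥ 119: Coil erosion (300), Clearance degraded (504), Gasket drift (120), Sleeve deformation (160) → 4.

4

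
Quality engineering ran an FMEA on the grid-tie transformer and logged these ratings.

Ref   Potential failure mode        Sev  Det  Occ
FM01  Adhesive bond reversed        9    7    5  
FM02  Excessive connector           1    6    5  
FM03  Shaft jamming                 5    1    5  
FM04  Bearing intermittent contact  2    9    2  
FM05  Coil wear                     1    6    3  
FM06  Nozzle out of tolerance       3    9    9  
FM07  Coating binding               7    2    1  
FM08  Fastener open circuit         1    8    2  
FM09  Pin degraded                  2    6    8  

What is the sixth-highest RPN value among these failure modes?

25

RPN = Severity × Occurrence × Detection:
  FM01: 9 × 5 × 7 = 315
  FM02: 1 × 5 × 6 = 30
  FM03: 5 × 5 × 1 = 25
  FM04: 2 × 2 × 9 = 36
  FM05: 1 × 3 × 6 = 18
  FM06: 3 × 9 × 9 = 243
  FM07: 7 × 1 × 2 = 14
  FM08: 1 × 2 × 8 = 16
  FM09: 2 × 8 × 6 = 96
Sorted descending: 315, 243, 96, 36, 30, 25, 18, 16, 14.
The sixth-highest RPN is 25 (FM03).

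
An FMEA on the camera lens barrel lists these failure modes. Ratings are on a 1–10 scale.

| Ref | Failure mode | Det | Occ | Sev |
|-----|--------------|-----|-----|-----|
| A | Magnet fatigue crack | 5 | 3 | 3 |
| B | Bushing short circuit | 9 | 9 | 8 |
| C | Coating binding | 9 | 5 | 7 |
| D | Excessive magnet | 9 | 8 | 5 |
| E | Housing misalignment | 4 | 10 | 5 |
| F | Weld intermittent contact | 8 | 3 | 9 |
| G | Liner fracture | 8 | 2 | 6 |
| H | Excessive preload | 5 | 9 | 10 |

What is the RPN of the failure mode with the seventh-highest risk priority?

96

RPN = Severity × Occurrence × Detection:
  A: 3 × 3 × 5 = 45
  B: 8 × 9 × 9 = 648
  C: 7 × 5 × 9 = 315
  D: 5 × 8 × 9 = 360
  E: 5 × 10 × 4 = 200
  F: 9 × 3 × 8 = 216
  G: 6 × 2 × 8 = 96
  H: 10 × 9 × 5 = 450
Sorted descending: 648, 450, 360, 315, 216, 200, 96, 45.
The seventh-highest RPN is 96 (G).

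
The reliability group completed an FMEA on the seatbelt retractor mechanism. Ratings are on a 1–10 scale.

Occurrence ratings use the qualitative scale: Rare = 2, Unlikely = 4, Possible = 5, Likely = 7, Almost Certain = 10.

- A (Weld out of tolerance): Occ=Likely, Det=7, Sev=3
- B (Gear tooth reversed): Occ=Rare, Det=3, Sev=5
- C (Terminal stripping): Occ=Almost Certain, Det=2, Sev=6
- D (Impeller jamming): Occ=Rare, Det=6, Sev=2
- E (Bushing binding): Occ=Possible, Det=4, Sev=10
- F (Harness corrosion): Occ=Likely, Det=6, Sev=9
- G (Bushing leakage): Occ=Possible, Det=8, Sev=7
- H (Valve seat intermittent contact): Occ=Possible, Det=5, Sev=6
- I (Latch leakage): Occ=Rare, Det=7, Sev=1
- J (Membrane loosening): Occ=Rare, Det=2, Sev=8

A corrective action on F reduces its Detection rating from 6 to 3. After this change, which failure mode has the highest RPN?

RPN = Severity × Occurrence × Detection:
  A: 3 × 7 × 7 = 147
  B: 5 × 2 × 3 = 30
  C: 6 × 10 × 2 = 120
  D: 2 × 2 × 6 = 24
  E: 10 × 5 × 4 = 200
  F: 9 × 7 × 6 = 378
  G: 7 × 5 × 8 = 280
  H: 6 × 5 × 5 = 150
  I: 1 × 2 × 7 = 14
  J: 8 × 2 × 2 = 32
After action: F → 9 × 7 × 3 = 189.
Revised RPNs: G=280, E=200, F=189, H=150, A=147, C=120, J=32, B=30, D=24, I=14.
Highest is now G (280).

G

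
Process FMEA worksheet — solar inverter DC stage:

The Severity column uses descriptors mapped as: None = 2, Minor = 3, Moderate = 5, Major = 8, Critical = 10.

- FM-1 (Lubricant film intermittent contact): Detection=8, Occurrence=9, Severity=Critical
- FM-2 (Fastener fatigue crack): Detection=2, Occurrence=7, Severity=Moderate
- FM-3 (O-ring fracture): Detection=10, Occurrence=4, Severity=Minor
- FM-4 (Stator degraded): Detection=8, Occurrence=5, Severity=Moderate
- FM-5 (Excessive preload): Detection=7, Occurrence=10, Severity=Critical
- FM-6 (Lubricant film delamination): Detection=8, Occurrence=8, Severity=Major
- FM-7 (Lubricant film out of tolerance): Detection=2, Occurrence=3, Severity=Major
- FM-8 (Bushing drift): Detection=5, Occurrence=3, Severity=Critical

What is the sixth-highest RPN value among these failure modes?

RPN = Severity × Occurrence × Detection:
  FM-1: 10 × 9 × 8 = 720
  FM-2: 5 × 7 × 2 = 70
  FM-3: 3 × 4 × 10 = 120
  FM-4: 5 × 5 × 8 = 200
  FM-5: 10 × 10 × 7 = 700
  FM-6: 8 × 8 × 8 = 512
  FM-7: 8 × 3 × 2 = 48
  FM-8: 10 × 3 × 5 = 150
Sorted descending: 720, 700, 512, 200, 150, 120, 70, 48.
The sixth-highest RPN is 120 (FM-3).

120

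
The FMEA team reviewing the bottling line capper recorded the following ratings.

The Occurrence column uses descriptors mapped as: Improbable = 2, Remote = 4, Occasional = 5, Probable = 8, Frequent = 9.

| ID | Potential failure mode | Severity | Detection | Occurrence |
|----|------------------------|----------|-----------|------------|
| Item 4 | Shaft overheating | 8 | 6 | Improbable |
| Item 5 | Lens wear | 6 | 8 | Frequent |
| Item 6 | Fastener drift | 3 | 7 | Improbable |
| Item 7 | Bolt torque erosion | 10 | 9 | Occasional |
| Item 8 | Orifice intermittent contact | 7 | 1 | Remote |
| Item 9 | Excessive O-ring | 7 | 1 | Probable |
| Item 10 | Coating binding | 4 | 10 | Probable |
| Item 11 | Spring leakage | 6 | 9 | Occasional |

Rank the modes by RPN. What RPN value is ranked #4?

270

RPN = Severity × Occurrence × Detection:
  Item 4: 8 × 2 × 6 = 96
  Item 5: 6 × 9 × 8 = 432
  Item 6: 3 × 2 × 7 = 42
  Item 7: 10 × 5 × 9 = 450
  Item 8: 7 × 4 × 1 = 28
  Item 9: 7 × 8 × 1 = 56
  Item 10: 4 × 8 × 10 = 320
  Item 11: 6 × 5 × 9 = 270
Sorted descending: 450, 432, 320, 270, 96, 56, 42, 28.
The fourth-highest RPN is 270 (Item 11).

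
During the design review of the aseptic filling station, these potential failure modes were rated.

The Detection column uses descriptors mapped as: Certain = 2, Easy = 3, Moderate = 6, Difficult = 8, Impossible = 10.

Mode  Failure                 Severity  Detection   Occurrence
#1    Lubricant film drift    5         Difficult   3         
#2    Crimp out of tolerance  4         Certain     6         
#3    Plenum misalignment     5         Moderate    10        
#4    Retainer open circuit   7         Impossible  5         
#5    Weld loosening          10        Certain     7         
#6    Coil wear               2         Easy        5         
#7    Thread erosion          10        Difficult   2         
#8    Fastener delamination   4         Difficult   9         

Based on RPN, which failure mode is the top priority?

RPN = Severity × Occurrence × Detection:
  #1: 5 × 3 × 8 = 120
  #2: 4 × 6 × 2 = 48
  #3: 5 × 10 × 6 = 300
  #4: 7 × 5 × 10 = 350
  #5: 10 × 7 × 2 = 140
  #6: 2 × 5 × 3 = 30
  #7: 10 × 2 × 8 = 160
  #8: 4 × 9 × 8 = 288
Highest RPN is 350 → #4.

#4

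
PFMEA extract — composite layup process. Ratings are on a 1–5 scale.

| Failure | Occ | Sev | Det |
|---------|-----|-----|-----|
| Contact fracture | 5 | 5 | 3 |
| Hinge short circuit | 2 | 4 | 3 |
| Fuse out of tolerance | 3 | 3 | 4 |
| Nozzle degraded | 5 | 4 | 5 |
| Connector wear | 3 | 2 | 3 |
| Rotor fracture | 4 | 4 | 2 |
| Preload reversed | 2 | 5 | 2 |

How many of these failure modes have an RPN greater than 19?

RPN = Severity × Occurrence × Detection:
  Contact fracture: 5 × 5 × 3 = 75
  Hinge short circuit: 4 × 2 × 3 = 24
  Fuse out of tolerance: 3 × 3 × 4 = 36
  Nozzle degraded: 4 × 5 × 5 = 100
  Connector wear: 2 × 3 × 3 = 18
  Rotor fracture: 4 × 4 × 2 = 32
  Preload reversed: 5 × 2 × 2 = 20
Modes with RPN > 19: Contact fracture (75), Hinge short circuit (24), Fuse out of tolerance (36), Nozzle degraded (100), Rotor fracture (32), Preload reversed (20) → 6.

6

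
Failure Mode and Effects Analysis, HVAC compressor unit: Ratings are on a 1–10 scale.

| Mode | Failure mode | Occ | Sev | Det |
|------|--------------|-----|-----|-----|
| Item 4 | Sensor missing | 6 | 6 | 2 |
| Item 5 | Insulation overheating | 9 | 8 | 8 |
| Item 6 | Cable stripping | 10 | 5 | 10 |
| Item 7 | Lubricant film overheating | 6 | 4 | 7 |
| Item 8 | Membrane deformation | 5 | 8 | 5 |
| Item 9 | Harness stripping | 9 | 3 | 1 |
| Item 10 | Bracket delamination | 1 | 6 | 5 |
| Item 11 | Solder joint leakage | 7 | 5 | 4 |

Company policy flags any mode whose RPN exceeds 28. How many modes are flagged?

7

RPN = Severity × Occurrence × Detection:
  Item 4: 6 × 6 × 2 = 72
  Item 5: 8 × 9 × 8 = 576
  Item 6: 5 × 10 × 10 = 500
  Item 7: 4 × 6 × 7 = 168
  Item 8: 8 × 5 × 5 = 200
  Item 9: 3 × 9 × 1 = 27
  Item 10: 6 × 1 × 5 = 30
  Item 11: 5 × 7 × 4 = 140
Modes with RPN > 28: Item 4 (72), Item 5 (576), Item 6 (500), Item 7 (168), Item 8 (200), Item 10 (30), Item 11 (140) → 7.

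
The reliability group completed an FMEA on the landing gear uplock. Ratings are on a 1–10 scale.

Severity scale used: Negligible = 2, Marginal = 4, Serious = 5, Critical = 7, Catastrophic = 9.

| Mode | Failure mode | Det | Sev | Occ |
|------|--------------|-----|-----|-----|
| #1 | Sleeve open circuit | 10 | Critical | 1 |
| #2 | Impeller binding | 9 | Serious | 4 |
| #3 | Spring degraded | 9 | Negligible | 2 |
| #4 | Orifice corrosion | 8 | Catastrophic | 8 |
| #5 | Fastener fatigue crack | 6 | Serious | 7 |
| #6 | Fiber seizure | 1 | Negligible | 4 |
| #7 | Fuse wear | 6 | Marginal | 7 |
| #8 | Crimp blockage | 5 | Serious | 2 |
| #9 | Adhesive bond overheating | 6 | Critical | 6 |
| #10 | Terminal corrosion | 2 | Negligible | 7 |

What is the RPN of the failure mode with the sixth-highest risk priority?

70

RPN = Severity × Occurrence × Detection:
  #1: 7 × 1 × 10 = 70
  #2: 5 × 4 × 9 = 180
  #3: 2 × 2 × 9 = 36
  #4: 9 × 8 × 8 = 576
  #5: 5 × 7 × 6 = 210
  #6: 2 × 4 × 1 = 8
  #7: 4 × 7 × 6 = 168
  #8: 5 × 2 × 5 = 50
  #9: 7 × 6 × 6 = 252
  #10: 2 × 7 × 2 = 28
Sorted descending: 576, 252, 210, 180, 168, 70, 50, 36, 28, 8.
The sixth-highest RPN is 70 (#1).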